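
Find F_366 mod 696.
320

Matrix identity: Q^n = [[F_(n+1), F_n], [F_n, F_(n-1)]] with Q = [[1,1],[1,0]].
n = 366 = 101101110₂. Square-and-multiply, entries mod 696:
Q^1 = [[1,1],[1,0]]
Q^2 = (Q^1)² = [[2,1],[1,1]]
Q^5 = (Q^2)²·Q = [[8,5],[5,3]]
Q^11 = (Q^5)²·Q = [[144,89],[89,55]]
Q^22 = (Q^11)² = [[121,311],[311,506]]
Q^45 = (Q^22)²·Q = [[119,2],[2,117]]
Q^91 = (Q^45)²·Q = [[21,245],[245,472]]
Q^183 = (Q^91)²·Q = [[291,610],[610,377]]
Q^366 = (Q^183)² = [[205,320],[320,581]]
F_366 mod 696 = Q^366[0][1] = 320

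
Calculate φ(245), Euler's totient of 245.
168

245 = 5 × 7^2
φ(n) = n × ∏(1 - 1/p) for each prime p dividing n
φ(245) = 245 × (1 - 1/5) × (1 - 1/7) = 168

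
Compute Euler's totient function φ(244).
120

244 = 2^2 × 61
φ(n) = n × ∏(1 - 1/p) for each prime p dividing n
φ(244) = 244 × (1 - 1/2) × (1 - 1/61) = 120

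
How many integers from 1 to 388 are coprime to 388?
192

388 = 2^2 × 97
φ(n) = n × ∏(1 - 1/p) for each prime p dividing n
φ(388) = 388 × (1 - 1/2) × (1 - 1/97) = 192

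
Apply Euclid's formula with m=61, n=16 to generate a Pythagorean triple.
(3465, 1952, 3977)

Euclid's formula: a = m² - n², b = 2mn, c = m² + n²
m = 61, n = 16
a = 61² - 16² = 3721 - 256 = 3465
b = 2 × 61 × 16 = 1952
c = 61² + 16² = 3721 + 256 = 3977
Verification: 3465² + 1952² = 12006225 + 3810304 = 15816529 = 3977² ✓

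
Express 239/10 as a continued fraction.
[23; 1, 9]

Euclidean algorithm steps:
239 = 23 × 10 + 9
10 = 1 × 9 + 1
9 = 9 × 1 + 0
Continued fraction: [23; 1, 9]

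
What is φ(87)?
56

87 = 3 × 29
φ(n) = n × ∏(1 - 1/p) for each prime p dividing n
φ(87) = 87 × (1 - 1/3) × (1 - 1/29) = 56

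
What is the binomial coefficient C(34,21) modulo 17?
0

Using Lucas' theorem:
Write n=34 and k=21 in base 17:
n in base 17: [2, 0]
k in base 17: [1, 4]
C(34,21) mod 17 = ∏ C(n_i, k_i) mod 17
Digit binomials (mod 17): C(2,1) = 2; C(0,4) = 0 (k_i > n_i)
Product: 2 × 0 = 0 ≡ 0 (mod 17)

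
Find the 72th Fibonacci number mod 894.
150

Matrix identity: Q^n = [[F_(n+1), F_n], [F_n, F_(n-1)]] with Q = [[1,1],[1,0]].
n = 72 = 1001000₂. Square-and-multiply, entries mod 894:
Q^1 = [[1,1],[1,0]]
Q^2 = (Q^1)² = [[2,1],[1,1]]
Q^4 = (Q^2)² = [[5,3],[3,2]]
Q^9 = (Q^4)²·Q = [[55,34],[34,21]]
Q^18 = (Q^9)² = [[605,796],[796,703]]
Q^36 = (Q^18)² = [[149,552],[552,491]]
Q^72 = (Q^36)² = [[595,150],[150,445]]
F_72 mod 894 = Q^72[0][1] = 150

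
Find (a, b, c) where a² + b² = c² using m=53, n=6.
(2773, 636, 2845)

Euclid's formula: a = m² - n², b = 2mn, c = m² + n²
m = 53, n = 6
a = 53² - 6² = 2809 - 36 = 2773
b = 2 × 53 × 6 = 636
c = 53² + 6² = 2809 + 36 = 2845
Verification: 2773² + 636² = 7689529 + 404496 = 8094025 = 2845² ✓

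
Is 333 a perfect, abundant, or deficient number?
deficient

Proper divisors of 333: sum = 1 + 3 + 9 + 37 + 111 = 161
Since 161 < 333, 333 is deficient.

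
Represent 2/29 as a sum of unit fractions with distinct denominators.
1/15 + 1/435

Greedy algorithm:
2/29: ceiling(29/2) = 15, use 1/15
1/435: ceiling(435/1) = 435, use 1/435
Result: 2/29 = 1/15 + 1/435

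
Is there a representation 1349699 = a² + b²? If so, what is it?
Not possible

Factorization: 1349699 = 13 × 47^3
By Fermat: n is sum of two squares iff every prime p ≡ 3 (mod 4) appears to even power.
Prime(s) ≡ 3 (mod 4) with odd exponent: [(47, 3)]
Therefore 1349699 cannot be expressed as a² + b².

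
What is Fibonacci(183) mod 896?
34

Matrix identity: Q^n = [[F_(n+1), F_n], [F_n, F_(n-1)]] with Q = [[1,1],[1,0]].
n = 183 = 10110111₂. Square-and-multiply, entries mod 896:
Q^1 = [[1,1],[1,0]]
Q^2 = (Q^1)² = [[2,1],[1,1]]
Q^5 = (Q^2)²·Q = [[8,5],[5,3]]
Q^11 = (Q^5)²·Q = [[144,89],[89,55]]
Q^22 = (Q^11)² = [[881,687],[687,194]]
Q^45 = (Q^22)²·Q = [[223,2],[2,221]]
Q^91 = (Q^45)²·Q = [[445,453],[453,888]]
Q^183 = (Q^91)²·Q = [[875,34],[34,841]]
F_183 mod 896 = Q^183[0][1] = 34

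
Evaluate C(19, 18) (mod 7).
5

Using Lucas' theorem:
Write n=19 and k=18 in base 7:
n in base 7: [2, 5]
k in base 7: [2, 4]
C(19,18) mod 7 = ∏ C(n_i, k_i) mod 7
Digit binomials (mod 7): C(2,2) = 1; C(5,4) = 5
Product: 1 × 5 = 5 ≡ 5 (mod 7)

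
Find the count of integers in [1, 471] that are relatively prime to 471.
312

471 = 3 × 157
φ(n) = n × ∏(1 - 1/p) for each prime p dividing n
φ(471) = 471 × (1 - 1/3) × (1 - 1/157) = 312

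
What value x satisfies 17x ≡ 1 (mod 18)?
17

gcd(17, 18) = 1, so the inverse exists.
Extended Euclidean algorithm on (18, 17):
18 = 1 × 17 + 1  ⟹  1 = (1)·18 + (-1)·17
So (-1)·17 ≡ 1 (mod 18), i.e. 17^(-1) ≡ -1 ≡ 17 (mod 18).
Check: 17 × 17 = 289 ≡ 1 (mod 18)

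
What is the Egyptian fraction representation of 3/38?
1/13 + 1/494

Greedy algorithm:
3/38: ceiling(38/3) = 13, use 1/13
1/494: ceiling(494/1) = 494, use 1/494
Result: 3/38 = 1/13 + 1/494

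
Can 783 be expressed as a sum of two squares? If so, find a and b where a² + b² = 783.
Not possible

Factorization: 783 = 3^3 × 29
By Fermat: n is sum of two squares iff every prime p ≡ 3 (mod 4) appears to even power.
Prime(s) ≡ 3 (mod 4) with odd exponent: [(3, 3)]
Therefore 783 cannot be expressed as a² + b².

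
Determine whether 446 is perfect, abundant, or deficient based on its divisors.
deficient

Proper divisors of 446: sum = 1 + 2 + 223 = 226
Since 226 < 446, 446 is deficient.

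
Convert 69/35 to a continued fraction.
[1; 1, 34]

Euclidean algorithm steps:
69 = 1 × 35 + 34
35 = 1 × 34 + 1
34 = 34 × 1 + 0
Continued fraction: [1; 1, 34]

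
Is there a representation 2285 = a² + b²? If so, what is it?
13² + 46² (a=13, b=46)

Factorization: 2285 = 5 × 457
By Fermat: n is sum of two squares iff every prime p ≡ 3 (mod 4) appears to even power.
All primes ≡ 3 (mod 4) appear to even power.
Search a = 0, 1, 2, … for 2285 - a² a perfect square: first hit at a = 13: 2285 - 169 = 2116 = 46².
2285 = 13² + 46² = 169 + 2116 ✓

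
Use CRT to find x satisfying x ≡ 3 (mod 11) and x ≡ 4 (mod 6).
58

Using Chinese Remainder Theorem:
M = 11 × 6 = 66
M1 = 6, M2 = 11
y1 = 6^(-1) mod 11 = 2
y2 = 11^(-1) mod 6 = 5
x = (3×6×2 + 4×11×5) mod 66 = 58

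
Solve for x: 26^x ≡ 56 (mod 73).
3

Baby-step giant-step with step n = ⌈√73⌉ = 9.
Baby steps 26^j mod 73 (j:value) for j=0..8: 0:1, 1:26, 2:19, 3:56, 4:69, 5:42, 6:70, 7:68, 8:16.
h = 56 is already in the table at j=3, so x = 3.
Check: 26^3 ≡ 56 (mod 73).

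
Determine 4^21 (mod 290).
144

Repeated squaring. Binary of 21 = 10101.
4^1 ≡ 4 (mod 290); 4^2 ≡ 16 (mod 290); 4^4 ≡ 256 (mod 290); 4^8 ≡ 286 (mod 290); 4^16 ≡ 16 (mod 290)
4^21 = 4^1 × 4^4 × 4^16 ≡ 144 (mod 290)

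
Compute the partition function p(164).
156919475295

p(n) counts ways to write n as a sum of positive integers (order ignored).
Euler's pentagonal recurrence: p(k) = p(k-1) + p(k-2) - p(k-5) - p(k-7) + p(k-12) + p(k-15) - ... (offsets j(3j∓1)/2, signs ++--, p(0)=1, p(<0)=0).
DP table for k = 0..163: p(0)=1, p(1)=1, p(2)=2, p(3)=3, p(4)=5, p(5)=7, p(6)=11, p(7)=15, p(8)=22, p(9)=30, p(10)=42, p(11)=56, p(12)=77, p(13)=101, p(14)=135, p(15)=176, p(16)=231, p(17)=297, p(18)=385, p(19)=490, p(20)=627, p(21)=792, p(22)=1002, p(23)=1255, p(24)=1575, p(25)=1958, p(26)=2436, p(27)=3010, p(28)=3718, p(29)=4565, p(30)=5604, p(31)=6842, p(32)=8349, p(33)=10143, p(34)=12310, p(35)=14883, p(36)=17977, p(37)=21637, p(38)=26015, p(39)=31185, p(40)=37338, p(41)=44583, p(42)=53174, p(43)=63261, p(44)=75175, p(45)=89134, p(46)=105558, p(47)=124754, p(48)=147273, p(49)=173525, p(50)=204226, p(51)=239943, p(52)=281589, p(53)=329931, p(54)=386155, p(55)=451276, p(56)=526823, p(57)=614154, p(58)=715220, p(59)=831820, p(60)=966467, p(61)=1121505, p(62)=1300156, p(63)=1505499, p(64)=1741630, p(65)=2012558, p(66)=2323520, p(67)=2679689, p(68)=3087735, p(69)=3554345, p(70)=4087968, p(71)=4697205, p(72)=5392783, p(73)=6185689, p(74)=7089500, p(75)=8118264, p(76)=9289091, p(77)=10619863, p(78)=12132164, p(79)=13848650, p(80)=15796476, p(81)=18004327, p(82)=20506255, p(83)=23338469, p(84)=26543660, p(85)=30167357, p(86)=34262962, p(87)=38887673, p(88)=44108109, p(89)=49995925, p(90)=56634173, p(91)=64112359, p(92)=72533807, p(93)=82010177, p(94)=92669720, p(95)=104651419, p(96)=118114304, p(97)=133230930, p(98)=150198136, p(99)=169229875, p(100)=190569292, p(101)=214481126, p(102)=241265379, p(103)=271248950, p(104)=304801365, p(105)=342325709, p(106)=384276336, p(107)=431149389, p(108)=483502844, p(109)=541946240, p(110)=607163746, p(111)=679903203, p(112)=761002156, p(113)=851376628, p(114)=952050665, p(115)=1064144451, p(116)=1188908248, p(117)=1327710076, p(118)=1482074143, p(119)=1653668665, p(120)=1844349560, p(121)=2056148051, p(122)=2291320912, p(123)=2552338241, p(124)=2841940500, p(125)=3163127352, p(126)=3519222692, p(127)=3913864295, p(128)=4351078600, p(129)=4835271870, p(130)=5371315400, p(131)=5964539504, p(132)=6620830889, p(133)=7346629512, p(134)=8149040695, p(135)=9035836076, p(136)=10015581680, p(137)=11097645016, p(138)=12292341831, p(139)=13610949895, p(140)=15065878135, p(141)=16670689208, p(142)=18440293320, p(143)=20390982757, p(144)=22540654445, p(145)=24908858009, p(146)=27517052599, p(147)=30388671978, p(148)=33549419497, p(149)=37027355200, p(150)=40853235313, p(151)=45060624582, p(152)=49686288421, p(153)=54770336324, p(154)=60356673280, p(155)=66493182097, p(156)=73232243759, p(157)=80630964769, p(158)=88751778802, p(159)=97662728555, p(160)=107438159466, p(161)=118159068427, p(162)=129913904637, p(163)=142798995930.
Final step: p(164) = p(163) + p(162) - p(159) - p(157) + p(152) + p(149) - p(142) - p(138) + p(129) + p(124) - p(113) - p(107) + p(94) + p(87) - p(72) - p(64) + p(47) + p(38) - p(19) - p(9)
= 142798995930 + 129913904637 - 97662728555 - 80630964769 + 49686288421 + 37027355200 - 18440293320 - 12292341831 + 4835271870 + 2841940500 - 851376628 - 431149389 + 92669720 + 38887673 - 5392783 - 1741630 + 124754 + 26015 - 490 - 30
= 156919475295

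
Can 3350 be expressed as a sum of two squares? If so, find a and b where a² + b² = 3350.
Not possible

Factorization: 3350 = 2 × 5^2 × 67
By Fermat: n is sum of two squares iff every prime p ≡ 3 (mod 4) appears to even power.
Prime(s) ≡ 3 (mod 4) with odd exponent: [(67, 1)]
Therefore 3350 cannot be expressed as a² + b².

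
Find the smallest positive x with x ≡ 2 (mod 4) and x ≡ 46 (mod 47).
46

Using Chinese Remainder Theorem:
M = 4 × 47 = 188
M1 = 47, M2 = 4
y1 = 47^(-1) mod 4 = 3
y2 = 4^(-1) mod 47 = 12
x = (2×47×3 + 46×4×12) mod 188 = 46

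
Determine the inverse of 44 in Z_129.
44

gcd(44, 129) = 1, so the inverse exists.
Extended Euclidean algorithm on (129, 44):
129 = 2 × 44 + 41  ⟹  41 = (1)·129 + (-2)·44
44 = 1 × 41 + 3  ⟹  3 = (-1)·129 + (3)·44
41 = 13 × 3 + 2  ⟹  2 = (14)·129 + (-41)·44
3 = 1 × 2 + 1  ⟹  1 = (-15)·129 + (44)·44
So (44)·44 ≡ 1 (mod 129), i.e. 44^(-1) ≡ 44 (mod 129).
Check: 44 × 44 = 1936 ≡ 1 (mod 129)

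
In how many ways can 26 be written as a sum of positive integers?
2436

p(n) counts ways to write n as a sum of positive integers (order ignored).
Euler's pentagonal recurrence: p(k) = p(k-1) + p(k-2) - p(k-5) - p(k-7) + p(k-12) + p(k-15) - ... (offsets j(3j∓1)/2, signs ++--, p(0)=1, p(<0)=0).
DP table for k = 0..25: p(0)=1, p(1)=1, p(2)=2, p(3)=3, p(4)=5, p(5)=7, p(6)=11, p(7)=15, p(8)=22, p(9)=30, p(10)=42, p(11)=56, p(12)=77, p(13)=101, p(14)=135, p(15)=176, p(16)=231, p(17)=297, p(18)=385, p(19)=490, p(20)=627, p(21)=792, p(22)=1002, p(23)=1255, p(24)=1575, p(25)=1958.
Final step: p(26) = p(25) + p(24) - p(21) - p(19) + p(14) + p(11) - p(4) - p(0)
= 1958 + 1575 - 792 - 490 + 135 + 56 - 5 - 1
= 2436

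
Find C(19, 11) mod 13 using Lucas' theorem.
0

Using Lucas' theorem:
Write n=19 and k=11 in base 13:
n in base 13: [1, 6]
k in base 13: [0, 11]
C(19,11) mod 13 = ∏ C(n_i, k_i) mod 13
Digit binomials (mod 13): C(1,0) = 1; C(6,11) = 0 (k_i > n_i)
Product: 1 × 0 = 0 ≡ 0 (mod 13)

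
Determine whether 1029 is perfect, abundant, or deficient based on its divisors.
deficient

Proper divisors of 1029: sum = 1 + 3 + 7 + 21 + 49 + 147 + 343 = 571
Since 571 < 1029, 1029 is deficient.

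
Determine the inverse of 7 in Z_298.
213

gcd(7, 298) = 1, so the inverse exists.
Extended Euclidean algorithm on (298, 7):
298 = 42 × 7 + 4  ⟹  4 = (1)·298 + (-42)·7
7 = 1 × 4 + 3  ⟹  3 = (-1)·298 + (43)·7
4 = 1 × 3 + 1  ⟹  1 = (2)·298 + (-85)·7
So (-85)·7 ≡ 1 (mod 298), i.e. 7^(-1) ≡ -85 ≡ 213 (mod 298).
Check: 7 × 213 = 1491 ≡ 1 (mod 298)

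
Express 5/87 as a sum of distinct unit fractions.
1/18 + 1/522

Greedy algorithm:
5/87: ceiling(87/5) = 18, use 1/18
1/522: ceiling(522/1) = 522, use 1/522
Result: 5/87 = 1/18 + 1/522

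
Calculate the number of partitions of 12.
77

p(n) counts ways to write n as a sum of positive integers (order ignored).
Euler's pentagonal recurrence: p(k) = p(k-1) + p(k-2) - p(k-5) - p(k-7) + p(k-12) + p(k-15) - ... (offsets j(3j∓1)/2, signs ++--, p(0)=1, p(<0)=0).
DP table for k = 0..11: p(0)=1, p(1)=1, p(2)=2, p(3)=3, p(4)=5, p(5)=7, p(6)=11, p(7)=15, p(8)=22, p(9)=30, p(10)=42, p(11)=56.
Final step: p(12) = p(11) + p(10) - p(7) - p(5) + p(0)
= 56 + 42 - 15 - 7 + 1
= 77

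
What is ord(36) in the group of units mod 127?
63

127 is prime, so ord(36) divides φ(127) = 126.
Divisors of 126: 1, 2, 3, 6, 7, 9, 14, 18, 21, 42, 63, 126.
Repeated squaring: 36^1 ≡ 36, 36^2 ≡ 26, 36^4 ≡ 41, 36^8 ≡ 30, 36^16 ≡ 11, 36^32 ≡ 121, 36^64 ≡ 36 (mod 127).
Test 36^d mod 127 for each divisor d in increasing order:
36^1 ≡ 36
36^2 ≡ 26
36^3 = 36^2·36^1 ≡ 47
36^6 = 36^4·36^2 ≡ 50
36^7 = 36^4·36^2·36^1 ≡ 22
36^9 = 36^8·36^1 ≡ 64
36^14 = 36^8·36^4·36^2 ≡ 103
36^18 = 36^16·36^2 ≡ 32
36^21 = 36^16·36^4·36^1 ≡ 107
36^42 = 36^32·36^8·36^2 ≡ 19
36^63 = 36^32·36^16·36^8·36^4·36^2·36^1 ≡ 1  ← first divisor giving 1
The order is 63.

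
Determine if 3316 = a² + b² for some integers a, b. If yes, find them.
20² + 54² (a=20, b=54)

Factorization: 3316 = 2^2 × 829
By Fermat: n is sum of two squares iff every prime p ≡ 3 (mod 4) appears to even power.
All primes ≡ 3 (mod 4) appear to even power.
Search a = 0, 1, 2, … for 3316 - a² a perfect square: first hit at a = 20: 3316 - 400 = 2916 = 54².
3316 = 20² + 54² = 400 + 2916 ✓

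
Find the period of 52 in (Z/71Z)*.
70

71 is prime, so ord(52) divides φ(71) = 70.
Divisors of 70: 1, 2, 5, 7, 10, 14, 35, 70.
Repeated squaring: 52^1 ≡ 52, 52^2 ≡ 6, 52^4 ≡ 36, 52^8 ≡ 18, 52^16 ≡ 40, 52^32 ≡ 38, 52^64 ≡ 24 (mod 71).
Test 52^d mod 71 for each divisor d in increasing order:
52^1 ≡ 52
52^2 ≡ 6
52^5 = 52^4·52^1 ≡ 26
52^7 = 52^4·52^2·52^1 ≡ 14
52^10 = 52^8·52^2 ≡ 37
52^14 = 52^8·52^4·52^2 ≡ 54
52^35 = 52^32·52^2·52^1 ≡ 70
52^70 = 52^64·52^4·52^2 ≡ 1  ← first divisor giving 1
The order is 70.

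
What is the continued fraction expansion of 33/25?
[1; 3, 8]

Euclidean algorithm steps:
33 = 1 × 25 + 8
25 = 3 × 8 + 1
8 = 8 × 1 + 0
Continued fraction: [1; 3, 8]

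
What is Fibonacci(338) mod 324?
109

Matrix identity: Q^n = [[F_(n+1), F_n], [F_n, F_(n-1)]] with Q = [[1,1],[1,0]].
n = 338 = 101010010₂. Square-and-multiply, entries mod 324:
Q^1 = [[1,1],[1,0]]
Q^2 = (Q^1)² = [[2,1],[1,1]]
Q^5 = (Q^2)²·Q = [[8,5],[5,3]]
Q^10 = (Q^5)² = [[89,55],[55,34]]
Q^21 = (Q^10)²·Q = [[215,254],[254,285]]
Q^42 = (Q^21)² = [[257,316],[316,265]]
Q^84 = (Q^42)² = [[17,36],[36,305]]
Q^169 = (Q^84)²·Q = [[217,289],[289,252]]
Q^338 = (Q^169)² = [[38,109],[109,253]]
F_338 mod 324 = Q^338[0][1] = 109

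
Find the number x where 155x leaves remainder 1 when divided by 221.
77

gcd(155, 221) = 1, so the inverse exists.
Extended Euclidean algorithm on (221, 155):
221 = 1 × 155 + 66  ⟹  66 = (1)·221 + (-1)·155
155 = 2 × 66 + 23  ⟹  23 = (-2)·221 + (3)·155
66 = 2 × 23 + 20  ⟹  20 = (5)·221 + (-7)·155
23 = 1 × 20 + 3  ⟹  3 = (-7)·221 + (10)·155
20 = 6 × 3 + 2  ⟹  2 = (47)·221 + (-67)·155
3 = 1 × 2 + 1  ⟹  1 = (-54)·221 + (77)·155
So (77)·155 ≡ 1 (mod 221), i.e. 155^(-1) ≡ 77 (mod 221).
Check: 155 × 77 = 11935 ≡ 1 (mod 221)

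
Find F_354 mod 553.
253

Matrix identity: Q^n = [[F_(n+1), F_n], [F_n, F_(n-1)]] with Q = [[1,1],[1,0]].
n = 354 = 101100010₂. Square-and-multiply, entries mod 553:
Q^1 = [[1,1],[1,0]]
Q^2 = (Q^1)² = [[2,1],[1,1]]
Q^5 = (Q^2)²·Q = [[8,5],[5,3]]
Q^11 = (Q^5)²·Q = [[144,89],[89,55]]
Q^22 = (Q^11)² = [[454,15],[15,439]]
Q^44 = (Q^22)² = [[72,123],[123,502]]
Q^88 = (Q^44)² = [[405,371],[371,34]]
Q^177 = (Q^88)²·Q = [[15,281],[281,287]]
Q^354 = (Q^177)² = [[107,253],[253,407]]
F_354 mod 553 = Q^354[0][1] = 253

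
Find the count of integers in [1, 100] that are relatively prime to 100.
40

100 = 2^2 × 5^2
φ(n) = n × ∏(1 - 1/p) for each prime p dividing n
φ(100) = 100 × (1 - 1/2) × (1 - 1/5) = 40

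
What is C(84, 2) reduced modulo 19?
9

Using Lucas' theorem:
Write n=84 and k=2 in base 19:
n in base 19: [4, 8]
k in base 19: [0, 2]
C(84,2) mod 19 = ∏ C(n_i, k_i) mod 19
Digit binomials (mod 19): C(4,0) = 1; C(8,2) = 28 ≡ 9
Product: 1 × 9 = 9 ≡ 9 (mod 19)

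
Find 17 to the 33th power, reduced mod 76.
45

Repeated squaring. Binary of 33 = 100001.
17^1 ≡ 17 (mod 76); 17^2 ≡ 61 (mod 76); 17^4 ≡ 73 (mod 76); 17^8 ≡ 9 (mod 76); 17^16 ≡ 5 (mod 76); 17^32 ≡ 25 (mod 76)
17^33 = 17^1 × 17^32 ≡ 45 (mod 76)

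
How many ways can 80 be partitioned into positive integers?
15796476

p(n) counts ways to write n as a sum of positive integers (order ignored).
Euler's pentagonal recurrence: p(k) = p(k-1) + p(k-2) - p(k-5) - p(k-7) + p(k-12) + p(k-15) - ... (offsets j(3j∓1)/2, signs ++--, p(0)=1, p(<0)=0).
DP table for k = 0..79: p(0)=1, p(1)=1, p(2)=2, p(3)=3, p(4)=5, p(5)=7, p(6)=11, p(7)=15, p(8)=22, p(9)=30, p(10)=42, p(11)=56, p(12)=77, p(13)=101, p(14)=135, p(15)=176, p(16)=231, p(17)=297, p(18)=385, p(19)=490, p(20)=627, p(21)=792, p(22)=1002, p(23)=1255, p(24)=1575, p(25)=1958, p(26)=2436, p(27)=3010, p(28)=3718, p(29)=4565, p(30)=5604, p(31)=6842, p(32)=8349, p(33)=10143, p(34)=12310, p(35)=14883, p(36)=17977, p(37)=21637, p(38)=26015, p(39)=31185, p(40)=37338, p(41)=44583, p(42)=53174, p(43)=63261, p(44)=75175, p(45)=89134, p(46)=105558, p(47)=124754, p(48)=147273, p(49)=173525, p(50)=204226, p(51)=239943, p(52)=281589, p(53)=329931, p(54)=386155, p(55)=451276, p(56)=526823, p(57)=614154, p(58)=715220, p(59)=831820, p(60)=966467, p(61)=1121505, p(62)=1300156, p(63)=1505499, p(64)=1741630, p(65)=2012558, p(66)=2323520, p(67)=2679689, p(68)=3087735, p(69)=3554345, p(70)=4087968, p(71)=4697205, p(72)=5392783, p(73)=6185689, p(74)=7089500, p(75)=8118264, p(76)=9289091, p(77)=10619863, p(78)=12132164, p(79)=13848650.
Final step: p(80) = p(79) + p(78) - p(75) - p(73) + p(68) + p(65) - p(58) - p(54) + p(45) + p(40) - p(29) - p(23) + p(10) + p(3)
= 13848650 + 12132164 - 8118264 - 6185689 + 3087735 + 2012558 - 715220 - 386155 + 89134 + 37338 - 4565 - 1255 + 42 + 3
= 15796476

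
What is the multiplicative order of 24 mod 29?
7

29 is prime, so ord(24) divides φ(29) = 28.
Divisors of 28: 1, 2, 4, 7, 14, 28.
Repeated squaring: 24^1 ≡ 24, 24^2 ≡ 25, 24^4 ≡ 16, 24^8 ≡ 24, 24^16 ≡ 25 (mod 29).
Test 24^d mod 29 for each divisor d in increasing order:
24^1 ≡ 24
24^2 ≡ 25
24^4 ≡ 16
24^7 = 24^4·24^2·24^1 ≡ 1  ← first divisor giving 1
The order is 7.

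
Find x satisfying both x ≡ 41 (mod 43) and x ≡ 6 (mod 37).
1116

Using Chinese Remainder Theorem:
M = 43 × 37 = 1591
M1 = 37, M2 = 43
y1 = 37^(-1) mod 43 = 7
y2 = 43^(-1) mod 37 = 31
x = (41×37×7 + 6×43×31) mod 1591 = 1116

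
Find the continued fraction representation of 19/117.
[0; 6, 6, 3]

Euclidean algorithm steps:
19 = 0 × 117 + 19
117 = 6 × 19 + 3
19 = 6 × 3 + 1
3 = 3 × 1 + 0
Continued fraction: [0; 6, 6, 3]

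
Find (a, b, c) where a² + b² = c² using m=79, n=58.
(2877, 9164, 9605)

Euclid's formula: a = m² - n², b = 2mn, c = m² + n²
m = 79, n = 58
a = 79² - 58² = 6241 - 3364 = 2877
b = 2 × 79 × 58 = 9164
c = 79² + 58² = 6241 + 3364 = 9605
Verification: 2877² + 9164² = 8277129 + 83978896 = 92256025 = 9605² ✓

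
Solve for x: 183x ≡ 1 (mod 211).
113

gcd(183, 211) = 1, so the inverse exists.
Extended Euclidean algorithm on (211, 183):
211 = 1 × 183 + 28  ⟹  28 = (1)·211 + (-1)·183
183 = 6 × 28 + 15  ⟹  15 = (-6)·211 + (7)·183
28 = 1 × 15 + 13  ⟹  13 = (7)·211 + (-8)·183
15 = 1 × 13 + 2  ⟹  2 = (-13)·211 + (15)·183
13 = 6 × 2 + 1  ⟹  1 = (85)·211 + (-98)·183
So (-98)·183 ≡ 1 (mod 211), i.e. 183^(-1) ≡ -98 ≡ 113 (mod 211).
Check: 183 × 113 = 20679 ≡ 1 (mod 211)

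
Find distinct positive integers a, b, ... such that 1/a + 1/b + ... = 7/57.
1/9 + 1/86 + 1/14706

Greedy algorithm:
7/57: ceiling(57/7) = 9, use 1/9
2/171: ceiling(171/2) = 86, use 1/86
1/14706: ceiling(14706/1) = 14706, use 1/14706
Result: 7/57 = 1/9 + 1/86 + 1/14706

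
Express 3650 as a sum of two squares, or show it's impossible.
13² + 59² (a=13, b=59)

Factorization: 3650 = 2 × 5^2 × 73
By Fermat: n is sum of two squares iff every prime p ≡ 3 (mod 4) appears to even power.
All primes ≡ 3 (mod 4) appear to even power.
Search a = 0, 1, 2, … for 3650 - a² a perfect square: first hit at a = 13: 3650 - 169 = 3481 = 59².
3650 = 13² + 59² = 169 + 3481 ✓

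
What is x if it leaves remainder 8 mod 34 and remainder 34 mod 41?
280

Using Chinese Remainder Theorem:
M = 34 × 41 = 1394
M1 = 41, M2 = 34
y1 = 41^(-1) mod 34 = 5
y2 = 34^(-1) mod 41 = 35
x = (8×41×5 + 34×34×35) mod 1394 = 280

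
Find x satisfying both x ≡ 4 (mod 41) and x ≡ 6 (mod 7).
209

Using Chinese Remainder Theorem:
M = 41 × 7 = 287
M1 = 7, M2 = 41
y1 = 7^(-1) mod 41 = 6
y2 = 41^(-1) mod 7 = 6
x = (4×7×6 + 6×41×6) mod 287 = 209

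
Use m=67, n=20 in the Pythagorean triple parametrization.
(4089, 2680, 4889)

Euclid's formula: a = m² - n², b = 2mn, c = m² + n²
m = 67, n = 20
a = 67² - 20² = 4489 - 400 = 4089
b = 2 × 67 × 20 = 2680
c = 67² + 20² = 4489 + 400 = 4889
Verification: 4089² + 2680² = 16719921 + 7182400 = 23902321 = 4889² ✓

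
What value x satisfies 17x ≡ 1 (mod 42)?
5

gcd(17, 42) = 1, so the inverse exists.
Extended Euclidean algorithm on (42, 17):
42 = 2 × 17 + 8  ⟹  8 = (1)·42 + (-2)·17
17 = 2 × 8 + 1  ⟹  1 = (-2)·42 + (5)·17
So (5)·17 ≡ 1 (mod 42), i.e. 17^(-1) ≡ 5 (mod 42).
Check: 17 × 5 = 85 ≡ 1 (mod 42)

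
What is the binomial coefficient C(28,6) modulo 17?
3

Using Lucas' theorem:
Write n=28 and k=6 in base 17:
n in base 17: [1, 11]
k in base 17: [0, 6]
C(28,6) mod 17 = ∏ C(n_i, k_i) mod 17
Digit binomials (mod 17): C(1,0) = 1; C(11,6) = 462 ≡ 3
Product: 1 × 3 = 3 ≡ 3 (mod 17)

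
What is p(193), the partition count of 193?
2168627105469

p(n) counts ways to write n as a sum of positive integers (order ignored).
Euler's pentagonal recurrence: p(k) = p(k-1) + p(k-2) - p(k-5) - p(k-7) + p(k-12) + p(k-15) - ... (offsets j(3j∓1)/2, signs ++--, p(0)=1, p(<0)=0).
DP table for k = 0..192: p(0)=1, p(1)=1, p(2)=2, p(3)=3, p(4)=5, p(5)=7, p(6)=11, p(7)=15, p(8)=22, p(9)=30, p(10)=42, p(11)=56, p(12)=77, p(13)=101, p(14)=135, p(15)=176, p(16)=231, p(17)=297, p(18)=385, p(19)=490, p(20)=627, p(21)=792, p(22)=1002, p(23)=1255, p(24)=1575, p(25)=1958, p(26)=2436, p(27)=3010, p(28)=3718, p(29)=4565, p(30)=5604, p(31)=6842, p(32)=8349, p(33)=10143, p(34)=12310, p(35)=14883, p(36)=17977, p(37)=21637, p(38)=26015, p(39)=31185, p(40)=37338, p(41)=44583, p(42)=53174, p(43)=63261, p(44)=75175, p(45)=89134, p(46)=105558, p(47)=124754, p(48)=147273, p(49)=173525, p(50)=204226, p(51)=239943, p(52)=281589, p(53)=329931, p(54)=386155, p(55)=451276, p(56)=526823, p(57)=614154, p(58)=715220, p(59)=831820, p(60)=966467, p(61)=1121505, p(62)=1300156, p(63)=1505499, p(64)=1741630, p(65)=2012558, p(66)=2323520, p(67)=2679689, p(68)=3087735, p(69)=3554345, p(70)=4087968, p(71)=4697205, p(72)=5392783, p(73)=6185689, p(74)=7089500, p(75)=8118264, p(76)=9289091, p(77)=10619863, p(78)=12132164, p(79)=13848650, p(80)=15796476, p(81)=18004327, p(82)=20506255, p(83)=23338469, p(84)=26543660, p(85)=30167357, p(86)=34262962, p(87)=38887673, p(88)=44108109, p(89)=49995925, p(90)=56634173, p(91)=64112359, p(92)=72533807, p(93)=82010177, p(94)=92669720, p(95)=104651419, p(96)=118114304, p(97)=133230930, p(98)=150198136, p(99)=169229875, p(100)=190569292, p(101)=214481126, p(102)=241265379, p(103)=271248950, p(104)=304801365, p(105)=342325709, p(106)=384276336, p(107)=431149389, p(108)=483502844, p(109)=541946240, p(110)=607163746, p(111)=679903203, p(112)=761002156, p(113)=851376628, p(114)=952050665, p(115)=1064144451, p(116)=1188908248, p(117)=1327710076, p(118)=1482074143, p(119)=1653668665, p(120)=1844349560, p(121)=2056148051, p(122)=2291320912, p(123)=2552338241, p(124)=2841940500, p(125)=3163127352, p(126)=3519222692, p(127)=3913864295, p(128)=4351078600, p(129)=4835271870, p(130)=5371315400, p(131)=5964539504, p(132)=6620830889, p(133)=7346629512, p(134)=8149040695, p(135)=9035836076, p(136)=10015581680, p(137)=11097645016, p(138)=12292341831, p(139)=13610949895, p(140)=15065878135, p(141)=16670689208, p(142)=18440293320, p(143)=20390982757, p(144)=22540654445, p(145)=24908858009, p(146)=27517052599, p(147)=30388671978, p(148)=33549419497, p(149)=37027355200, p(150)=40853235313, p(151)=45060624582, p(152)=49686288421, p(153)=54770336324, p(154)=60356673280, p(155)=66493182097, p(156)=73232243759, p(157)=80630964769, p(158)=88751778802, p(159)=97662728555, p(160)=107438159466, p(161)=118159068427, p(162)=129913904637, p(163)=142798995930, p(164)=156919475295, p(165)=172389800255, p(166)=189334822579, p(167)=207890420102, p(168)=228204732751, p(169)=250438925115, p(170)=274768617130, p(171)=301384802048, p(172)=330495499613, p(173)=362326859895, p(174)=397125074750, p(175)=435157697830, p(176)=476715857290, p(177)=522115831195, p(178)=571701605655, p(179)=625846753120, p(180)=684957390936, p(181)=749474411781, p(182)=819876908323, p(183)=896684817527, p(184)=980462880430, p(185)=1071823774337, p(186)=1171432692373, p(187)=1280011042268, p(188)=1398341745571, p(189)=1527273599625, p(190)=1667727404093, p(191)=1820701100652, p(192)=1987276856363.
Final step: p(193) = p(192) + p(191) - p(188) - p(186) + p(181) + p(178) - p(171) - p(167) + p(158) + p(153) - p(142) - p(136) + p(123) + p(116) - p(101) - p(93) + p(76) + p(67) - p(48) - p(38) + p(17) + p(6)
= 1987276856363 + 1820701100652 - 1398341745571 - 1171432692373 + 749474411781 + 571701605655 - 301384802048 - 207890420102 + 88751778802 + 54770336324 - 18440293320 - 10015581680 + 2552338241 + 1188908248 - 214481126 - 82010177 + 9289091 + 2679689 - 147273 - 26015 + 297 + 11
= 2168627105469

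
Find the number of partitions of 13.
101

p(n) counts ways to write n as a sum of positive integers (order ignored).
Euler's pentagonal recurrence: p(k) = p(k-1) + p(k-2) - p(k-5) - p(k-7) + p(k-12) + p(k-15) - ... (offsets j(3j∓1)/2, signs ++--, p(0)=1, p(<0)=0).
DP table for k = 0..12: p(0)=1, p(1)=1, p(2)=2, p(3)=3, p(4)=5, p(5)=7, p(6)=11, p(7)=15, p(8)=22, p(9)=30, p(10)=42, p(11)=56, p(12)=77.
Final step: p(13) = p(12) + p(11) - p(8) - p(6) + p(1)
= 77 + 56 - 22 - 11 + 1
= 101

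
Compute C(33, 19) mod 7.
6

Using Lucas' theorem:
Write n=33 and k=19 in base 7:
n in base 7: [4, 5]
k in base 7: [2, 5]
C(33,19) mod 7 = ∏ C(n_i, k_i) mod 7
Digit binomials (mod 7): C(4,2) = 6; C(5,5) = 1
Product: 6 × 1 = 6 ≡ 6 (mod 7)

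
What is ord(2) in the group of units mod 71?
35

71 is prime, so ord(2) divides φ(71) = 70.
Divisors of 70: 1, 2, 5, 7, 10, 14, 35, 70.
Repeated squaring: 2^1 ≡ 2, 2^2 ≡ 4, 2^4 ≡ 16, 2^8 ≡ 43, 2^16 ≡ 3, 2^32 ≡ 9, 2^64 ≡ 10 (mod 71).
Test 2^d mod 71 for each divisor d in increasing order:
2^1 ≡ 2
2^2 ≡ 4
2^5 = 2^4·2^1 ≡ 32
2^7 = 2^4·2^2·2^1 ≡ 57
2^10 = 2^8·2^2 ≡ 30
2^14 = 2^8·2^4·2^2 ≡ 54
2^35 = 2^32·2^2·2^1 ≡ 1  ← first divisor giving 1
The order is 35.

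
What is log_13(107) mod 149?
56

Baby-step giant-step with step n = ⌈√149⌉ = 13.
Baby steps 13^j mod 149 (j:value) for j=0..12: 0:1, 1:13, 2:20, 3:111, 4:102, 5:134, 6:103, 7:147, 8:123, 9:109, 10:76, 11:94, 12:30.
Giant-step multiplier: 13^(-13) ≡ 13^(148-13) = 13^135 ≡ 115 (mod 149).
Giant steps γ_i = 107·115^i mod 149: γ_0=107, γ_1=87, γ_2=22, γ_3=146, γ_4=102 (in table at j=4).
x = i·n + j = 4·13 + 4 = 56.
Check: 13^56 ≡ 107 (mod 149).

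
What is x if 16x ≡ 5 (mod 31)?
x ≡ 10 (mod 31)

gcd(16, 31) = 1, which divides 5, so solutions exist.
Find 16^(-1) mod 31 by the extended Euclidean algorithm:
31 = 1 × 16 + 15  ⟹  15 = (1)·31 + (-1)·16
16 = 1 × 15 + 1  ⟹  1 = (-1)·31 + (2)·16
So (2)·16 ≡ 1 (mod 31), i.e. 16^(-1) ≡ 2 (mod 31).
x ≡ 2 × 5 = 10 ≡ 10 (mod 31).
Check: 16 × 10 = 160 ≡ 5 (mod 31).
Unique solution: x ≡ 10 (mod 31)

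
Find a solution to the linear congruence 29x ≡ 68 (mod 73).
x ≡ 25 (mod 73)

gcd(29, 73) = 1, which divides 68, so solutions exist.
Find 29^(-1) mod 73 by the extended Euclidean algorithm:
73 = 2 × 29 + 15  ⟹  15 = (1)·73 + (-2)·29
29 = 1 × 15 + 14  ⟹  14 = (-1)·73 + (3)·29
15 = 1 × 14 + 1  ⟹  1 = (2)·73 + (-5)·29
So (-5)·29 ≡ 1 (mod 73), i.e. 29^(-1) ≡ -5 ≡ 68 (mod 73).
x ≡ 68 × 68 = 4624 ≡ 25 (mod 73).
Check: 29 × 25 = 725 ≡ 68 (mod 73).
Unique solution: x ≡ 25 (mod 73)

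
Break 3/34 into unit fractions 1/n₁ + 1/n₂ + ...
1/12 + 1/204

Greedy algorithm:
3/34: ceiling(34/3) = 12, use 1/12
1/204: ceiling(204/1) = 204, use 1/204
Result: 3/34 = 1/12 + 1/204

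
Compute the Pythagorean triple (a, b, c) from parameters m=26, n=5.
(651, 260, 701)

Euclid's formula: a = m² - n², b = 2mn, c = m² + n²
m = 26, n = 5
a = 26² - 5² = 676 - 25 = 651
b = 2 × 26 × 5 = 260
c = 26² + 5² = 676 + 25 = 701
Verification: 651² + 260² = 423801 + 67600 = 491401 = 701² ✓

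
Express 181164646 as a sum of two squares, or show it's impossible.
Not possible

Factorization: 181164646 = 2 × 13 × 191^3
By Fermat: n is sum of two squares iff every prime p ≡ 3 (mod 4) appears to even power.
Prime(s) ≡ 3 (mod 4) with odd exponent: [(191, 3)]
Therefore 181164646 cannot be expressed as a² + b².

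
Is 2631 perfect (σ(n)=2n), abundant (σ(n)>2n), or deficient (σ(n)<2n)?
deficient

Proper divisors of 2631: sum = 1 + 3 + 877 = 881
Since 881 < 2631, 2631 is deficient.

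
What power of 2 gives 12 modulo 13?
6

Baby-step giant-step with step n = ⌈√13⌉ = 4.
Baby steps 2^j mod 13 (j:value) for j=0..3: 0:1, 1:2, 2:4, 3:8.
Giant-step multiplier: 2^(-4) ≡ 2^(12-4) = 2^8 ≡ 9 (mod 13).
Giant steps γ_i = 12·9^i mod 13: γ_0=12, γ_1=4 (in table at j=2).
x = i·n + j = 1·4 + 2 = 6.
Check: 2^6 ≡ 12 (mod 13).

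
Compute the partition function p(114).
952050665

p(n) counts ways to write n as a sum of positive integers (order ignored).
Euler's pentagonal recurrence: p(k) = p(k-1) + p(k-2) - p(k-5) - p(k-7) + p(k-12) + p(k-15) - ... (offsets j(3j∓1)/2, signs ++--, p(0)=1, p(<0)=0).
DP table for k = 0..113: p(0)=1, p(1)=1, p(2)=2, p(3)=3, p(4)=5, p(5)=7, p(6)=11, p(7)=15, p(8)=22, p(9)=30, p(10)=42, p(11)=56, p(12)=77, p(13)=101, p(14)=135, p(15)=176, p(16)=231, p(17)=297, p(18)=385, p(19)=490, p(20)=627, p(21)=792, p(22)=1002, p(23)=1255, p(24)=1575, p(25)=1958, p(26)=2436, p(27)=3010, p(28)=3718, p(29)=4565, p(30)=5604, p(31)=6842, p(32)=8349, p(33)=10143, p(34)=12310, p(35)=14883, p(36)=17977, p(37)=21637, p(38)=26015, p(39)=31185, p(40)=37338, p(41)=44583, p(42)=53174, p(43)=63261, p(44)=75175, p(45)=89134, p(46)=105558, p(47)=124754, p(48)=147273, p(49)=173525, p(50)=204226, p(51)=239943, p(52)=281589, p(53)=329931, p(54)=386155, p(55)=451276, p(56)=526823, p(57)=614154, p(58)=715220, p(59)=831820, p(60)=966467, p(61)=1121505, p(62)=1300156, p(63)=1505499, p(64)=1741630, p(65)=2012558, p(66)=2323520, p(67)=2679689, p(68)=3087735, p(69)=3554345, p(70)=4087968, p(71)=4697205, p(72)=5392783, p(73)=6185689, p(74)=7089500, p(75)=8118264, p(76)=9289091, p(77)=10619863, p(78)=12132164, p(79)=13848650, p(80)=15796476, p(81)=18004327, p(82)=20506255, p(83)=23338469, p(84)=26543660, p(85)=30167357, p(86)=34262962, p(87)=38887673, p(88)=44108109, p(89)=49995925, p(90)=56634173, p(91)=64112359, p(92)=72533807, p(93)=82010177, p(94)=92669720, p(95)=104651419, p(96)=118114304, p(97)=133230930, p(98)=150198136, p(99)=169229875, p(100)=190569292, p(101)=214481126, p(102)=241265379, p(103)=271248950, p(104)=304801365, p(105)=342325709, p(106)=384276336, p(107)=431149389, p(108)=483502844, p(109)=541946240, p(110)=607163746, p(111)=679903203, p(112)=761002156, p(113)=851376628.
Final step: p(114) = p(113) + p(112) - p(109) - p(107) + p(102) + p(99) - p(92) - p(88) + p(79) + p(74) - p(63) - p(57) + p(44) + p(37) - p(22) - p(14)
= 851376628 + 761002156 - 541946240 - 431149389 + 241265379 + 169229875 - 72533807 - 44108109 + 13848650 + 7089500 - 1505499 - 614154 + 75175 + 21637 - 1002 - 135
= 952050665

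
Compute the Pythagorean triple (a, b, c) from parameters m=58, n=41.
(1683, 4756, 5045)

Euclid's formula: a = m² - n², b = 2mn, c = m² + n²
m = 58, n = 41
a = 58² - 41² = 3364 - 1681 = 1683
b = 2 × 58 × 41 = 4756
c = 58² + 41² = 3364 + 1681 = 5045
Verification: 1683² + 4756² = 2832489 + 22619536 = 25452025 = 5045² ✓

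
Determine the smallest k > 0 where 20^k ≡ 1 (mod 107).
106

107 is prime, so ord(20) divides φ(107) = 106.
Divisors of 106: 1, 2, 53, 106.
Repeated squaring: 20^1 ≡ 20, 20^2 ≡ 79, 20^4 ≡ 35, 20^8 ≡ 48, 20^16 ≡ 57, 20^32 ≡ 39, 20^64 ≡ 23 (mod 107).
Test 20^d mod 107 for each divisor d in increasing order:
20^1 ≡ 20
20^2 ≡ 79
20^53 = 20^32·20^16·20^4·20^1 ≡ 106
20^106 = 20^64·20^32·20^8·20^2 ≡ 1  ← first divisor giving 1
The order is 106.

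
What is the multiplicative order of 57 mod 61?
15

61 is prime, so ord(57) divides φ(61) = 60.
Divisors of 60: 1, 2, 3, 4, 5, 6, 10, 12, 15, 20, 30, 60.
Repeated squaring: 57^1 ≡ 57, 57^2 ≡ 16, 57^4 ≡ 12, 57^8 ≡ 22, 57^16 ≡ 57, 57^32 ≡ 16 (mod 61).
Test 57^d mod 61 for each divisor d in increasing order:
57^1 ≡ 57
57^2 ≡ 16
57^3 = 57^2·57^1 ≡ 58
57^4 ≡ 12
57^5 = 57^4·57^1 ≡ 13
57^6 = 57^4·57^2 ≡ 9
57^10 = 57^8·57^2 ≡ 47
57^12 = 57^8·57^4 ≡ 20
57^15 = 57^8·57^4·57^2·57^1 ≡ 1  ← first divisor giving 1
The order is 15.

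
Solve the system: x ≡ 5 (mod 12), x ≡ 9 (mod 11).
53

Using Chinese Remainder Theorem:
M = 12 × 11 = 132
M1 = 11, M2 = 12
y1 = 11^(-1) mod 12 = 11
y2 = 12^(-1) mod 11 = 1
x = (5×11×11 + 9×12×1) mod 132 = 53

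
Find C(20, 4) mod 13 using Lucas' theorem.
9

Using Lucas' theorem:
Write n=20 and k=4 in base 13:
n in base 13: [1, 7]
k in base 13: [0, 4]
C(20,4) mod 13 = ∏ C(n_i, k_i) mod 13
Digit binomials (mod 13): C(1,0) = 1; C(7,4) = 35 ≡ 9
Product: 1 × 9 = 9 ≡ 9 (mod 13)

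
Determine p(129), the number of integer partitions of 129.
4835271870

p(n) counts ways to write n as a sum of positive integers (order ignored).
Euler's pentagonal recurrence: p(k) = p(k-1) + p(k-2) - p(k-5) - p(k-7) + p(k-12) + p(k-15) - ... (offsets j(3j∓1)/2, signs ++--, p(0)=1, p(<0)=0).
DP table for k = 0..128: p(0)=1, p(1)=1, p(2)=2, p(3)=3, p(4)=5, p(5)=7, p(6)=11, p(7)=15, p(8)=22, p(9)=30, p(10)=42, p(11)=56, p(12)=77, p(13)=101, p(14)=135, p(15)=176, p(16)=231, p(17)=297, p(18)=385, p(19)=490, p(20)=627, p(21)=792, p(22)=1002, p(23)=1255, p(24)=1575, p(25)=1958, p(26)=2436, p(27)=3010, p(28)=3718, p(29)=4565, p(30)=5604, p(31)=6842, p(32)=8349, p(33)=10143, p(34)=12310, p(35)=14883, p(36)=17977, p(37)=21637, p(38)=26015, p(39)=31185, p(40)=37338, p(41)=44583, p(42)=53174, p(43)=63261, p(44)=75175, p(45)=89134, p(46)=105558, p(47)=124754, p(48)=147273, p(49)=173525, p(50)=204226, p(51)=239943, p(52)=281589, p(53)=329931, p(54)=386155, p(55)=451276, p(56)=526823, p(57)=614154, p(58)=715220, p(59)=831820, p(60)=966467, p(61)=1121505, p(62)=1300156, p(63)=1505499, p(64)=1741630, p(65)=2012558, p(66)=2323520, p(67)=2679689, p(68)=3087735, p(69)=3554345, p(70)=4087968, p(71)=4697205, p(72)=5392783, p(73)=6185689, p(74)=7089500, p(75)=8118264, p(76)=9289091, p(77)=10619863, p(78)=12132164, p(79)=13848650, p(80)=15796476, p(81)=18004327, p(82)=20506255, p(83)=23338469, p(84)=26543660, p(85)=30167357, p(86)=34262962, p(87)=38887673, p(88)=44108109, p(89)=49995925, p(90)=56634173, p(91)=64112359, p(92)=72533807, p(93)=82010177, p(94)=92669720, p(95)=104651419, p(96)=118114304, p(97)=133230930, p(98)=150198136, p(99)=169229875, p(100)=190569292, p(101)=214481126, p(102)=241265379, p(103)=271248950, p(104)=304801365, p(105)=342325709, p(106)=384276336, p(107)=431149389, p(108)=483502844, p(109)=541946240, p(110)=607163746, p(111)=679903203, p(112)=761002156, p(113)=851376628, p(114)=952050665, p(115)=1064144451, p(116)=1188908248, p(117)=1327710076, p(118)=1482074143, p(119)=1653668665, p(120)=1844349560, p(121)=2056148051, p(122)=2291320912, p(123)=2552338241, p(124)=2841940500, p(125)=3163127352, p(126)=3519222692, p(127)=3913864295, p(128)=4351078600.
Final step: p(129) = p(128) + p(127) - p(124) - p(122) + p(117) + p(114) - p(107) - p(103) + p(94) + p(89) - p(78) - p(72) + p(59) + p(52) - p(37) - p(29) + p(12) + p(3)
= 4351078600 + 3913864295 - 2841940500 - 2291320912 + 1327710076 + 952050665 - 431149389 - 271248950 + 92669720 + 49995925 - 12132164 - 5392783 + 831820 + 281589 - 21637 - 4565 + 77 + 3
= 4835271870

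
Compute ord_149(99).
148

149 is prime, so ord(99) divides φ(149) = 148.
Divisors of 148: 1, 2, 4, 37, 74, 148.
Repeated squaring: 99^1 ≡ 99, 99^2 ≡ 116, 99^4 ≡ 46, 99^8 ≡ 30, 99^16 ≡ 6, 99^32 ≡ 36, 99^64 ≡ 104, 99^128 ≡ 88 (mod 149).
Test 99^d mod 149 for each divisor d in increasing order:
99^1 ≡ 99
99^2 ≡ 116
99^4 ≡ 46
99^37 = 99^32·99^4·99^1 ≡ 44
99^74 = 99^64·99^8·99^2 ≡ 148
99^148 = 99^128·99^16·99^4 ≡ 1  ← first divisor giving 1
The order is 148.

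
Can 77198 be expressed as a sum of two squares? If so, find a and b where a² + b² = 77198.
Not possible

Factorization: 77198 = 2 × 11^3 × 29
By Fermat: n is sum of two squares iff every prime p ≡ 3 (mod 4) appears to even power.
Prime(s) ≡ 3 (mod 4) with odd exponent: [(11, 3)]
Therefore 77198 cannot be expressed as a² + b².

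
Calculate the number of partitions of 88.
44108109

p(n) counts ways to write n as a sum of positive integers (order ignored).
Euler's pentagonal recurrence: p(k) = p(k-1) + p(k-2) - p(k-5) - p(k-7) + p(k-12) + p(k-15) - ... (offsets j(3j∓1)/2, signs ++--, p(0)=1, p(<0)=0).
DP table for k = 0..87: p(0)=1, p(1)=1, p(2)=2, p(3)=3, p(4)=5, p(5)=7, p(6)=11, p(7)=15, p(8)=22, p(9)=30, p(10)=42, p(11)=56, p(12)=77, p(13)=101, p(14)=135, p(15)=176, p(16)=231, p(17)=297, p(18)=385, p(19)=490, p(20)=627, p(21)=792, p(22)=1002, p(23)=1255, p(24)=1575, p(25)=1958, p(26)=2436, p(27)=3010, p(28)=3718, p(29)=4565, p(30)=5604, p(31)=6842, p(32)=8349, p(33)=10143, p(34)=12310, p(35)=14883, p(36)=17977, p(37)=21637, p(38)=26015, p(39)=31185, p(40)=37338, p(41)=44583, p(42)=53174, p(43)=63261, p(44)=75175, p(45)=89134, p(46)=105558, p(47)=124754, p(48)=147273, p(49)=173525, p(50)=204226, p(51)=239943, p(52)=281589, p(53)=329931, p(54)=386155, p(55)=451276, p(56)=526823, p(57)=614154, p(58)=715220, p(59)=831820, p(60)=966467, p(61)=1121505, p(62)=1300156, p(63)=1505499, p(64)=1741630, p(65)=2012558, p(66)=2323520, p(67)=2679689, p(68)=3087735, p(69)=3554345, p(70)=4087968, p(71)=4697205, p(72)=5392783, p(73)=6185689, p(74)=7089500, p(75)=8118264, p(76)=9289091, p(77)=10619863, p(78)=12132164, p(79)=13848650, p(80)=15796476, p(81)=18004327, p(82)=20506255, p(83)=23338469, p(84)=26543660, p(85)=30167357, p(86)=34262962, p(87)=38887673.
Final step: p(88) = p(87) + p(86) - p(83) - p(81) + p(76) + p(73) - p(66) - p(62) + p(53) + p(48) - p(37) - p(31) + p(18) + p(11)
= 38887673 + 34262962 - 23338469 - 18004327 + 9289091 + 6185689 - 2323520 - 1300156 + 329931 + 147273 - 21637 - 6842 + 385 + 56
= 44108109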